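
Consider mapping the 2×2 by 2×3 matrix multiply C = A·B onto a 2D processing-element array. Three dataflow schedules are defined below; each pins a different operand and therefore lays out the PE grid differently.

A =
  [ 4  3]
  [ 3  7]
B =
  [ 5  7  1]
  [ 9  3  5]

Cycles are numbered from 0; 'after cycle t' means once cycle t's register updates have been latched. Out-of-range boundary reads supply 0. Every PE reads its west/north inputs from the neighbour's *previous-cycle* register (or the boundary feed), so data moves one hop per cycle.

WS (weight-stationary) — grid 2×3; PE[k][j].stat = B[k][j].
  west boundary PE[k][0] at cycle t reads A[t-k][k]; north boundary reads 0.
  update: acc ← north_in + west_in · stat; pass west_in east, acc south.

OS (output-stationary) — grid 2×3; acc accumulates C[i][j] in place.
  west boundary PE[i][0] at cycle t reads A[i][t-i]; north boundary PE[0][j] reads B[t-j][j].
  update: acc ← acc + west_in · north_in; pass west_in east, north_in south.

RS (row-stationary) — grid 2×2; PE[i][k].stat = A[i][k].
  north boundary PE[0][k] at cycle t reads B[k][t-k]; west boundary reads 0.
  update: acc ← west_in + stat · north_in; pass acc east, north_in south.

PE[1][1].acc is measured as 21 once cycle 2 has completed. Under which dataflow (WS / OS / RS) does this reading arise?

dataflow = OS

WS [2×3] PE[1][1] across cycles:
  0: (1,1).acc=0  regs=<0,0>
  1: (1,1).acc=0  regs=<0,0>
  2: (1,1).acc=37  regs=<3,37>
OS [2×3] PE[1][1] across cycles:
  0: (1,1).acc=0  regs=<0,0>
  1: (1,1).acc=0  regs=<0,0>
  2: (1,1).acc=21  regs=<3,7>
RS [2×2] PE[1][1] across cycles:
  0: (1,1).acc=0  regs=<0,0>
  1: (1,1).acc=0  regs=<0,0>
  2: (1,1).acc=78  regs=<78,9>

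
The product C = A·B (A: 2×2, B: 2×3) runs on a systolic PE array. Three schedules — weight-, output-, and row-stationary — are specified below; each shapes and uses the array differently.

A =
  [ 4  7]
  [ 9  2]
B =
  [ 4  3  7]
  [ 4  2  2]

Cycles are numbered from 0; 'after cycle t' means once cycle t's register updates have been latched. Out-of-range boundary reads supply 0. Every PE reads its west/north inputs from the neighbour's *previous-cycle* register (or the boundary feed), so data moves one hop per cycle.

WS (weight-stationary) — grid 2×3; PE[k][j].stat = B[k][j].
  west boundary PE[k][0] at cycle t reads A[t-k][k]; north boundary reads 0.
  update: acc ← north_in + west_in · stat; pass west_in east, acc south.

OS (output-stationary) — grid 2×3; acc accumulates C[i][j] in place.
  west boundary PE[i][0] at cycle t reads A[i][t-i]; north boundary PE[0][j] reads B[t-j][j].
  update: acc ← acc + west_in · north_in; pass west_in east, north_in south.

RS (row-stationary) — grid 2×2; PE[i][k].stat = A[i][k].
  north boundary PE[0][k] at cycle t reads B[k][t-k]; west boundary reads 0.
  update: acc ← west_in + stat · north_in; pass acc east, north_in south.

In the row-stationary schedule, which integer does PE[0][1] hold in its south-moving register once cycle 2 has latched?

register = 2

Tracing RS — 2×2 array, target PE[0][1]:
  c0 r0c0: 16 / 16 / 4
  c0 r0c1: 0 / 0 / 0
  c1 r0c0: 12 / 12 / 3
  c1 r0c1: 44 / 44 / 4
  c2 r0c0: 28 / 28 / 7
  c2 r0c1: 26 / 26 / 2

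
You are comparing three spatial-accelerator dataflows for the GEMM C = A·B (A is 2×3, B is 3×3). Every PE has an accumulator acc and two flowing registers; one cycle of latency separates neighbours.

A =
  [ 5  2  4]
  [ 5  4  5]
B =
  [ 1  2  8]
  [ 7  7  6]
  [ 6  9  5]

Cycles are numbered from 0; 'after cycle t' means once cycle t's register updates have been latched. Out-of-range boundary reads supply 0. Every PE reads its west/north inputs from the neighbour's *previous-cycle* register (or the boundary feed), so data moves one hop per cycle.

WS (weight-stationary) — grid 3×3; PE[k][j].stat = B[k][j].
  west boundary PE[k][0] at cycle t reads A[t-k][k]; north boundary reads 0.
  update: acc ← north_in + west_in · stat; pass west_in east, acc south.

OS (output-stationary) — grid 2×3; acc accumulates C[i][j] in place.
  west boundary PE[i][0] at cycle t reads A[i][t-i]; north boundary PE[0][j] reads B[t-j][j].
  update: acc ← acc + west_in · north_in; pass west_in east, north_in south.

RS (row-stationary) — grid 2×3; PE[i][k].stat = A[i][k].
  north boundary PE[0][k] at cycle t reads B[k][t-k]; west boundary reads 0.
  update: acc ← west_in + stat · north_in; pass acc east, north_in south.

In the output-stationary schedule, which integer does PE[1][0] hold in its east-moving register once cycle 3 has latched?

OS 2×3: PE[1][0] cycle-by-cycle (with neighbour feeds):
  cycle 0: PE[0][0] → acc 5, east 5, south 1
  cycle 0: PE[1][0] → acc 0, east 0, south 0
  cycle 1: PE[0][0] → acc 19, east 2, south 7
  cycle 1: PE[1][0] → acc 5, east 5, south 1
  cycle 2: PE[0][0] → acc 43, east 4, south 6
  cycle 2: PE[1][0] → acc 33, east 4, south 7
  cycle 3: PE[0][0] → acc 43, east 0, south 0
  cycle 3: PE[1][0] → acc 63, east 5, south 6

register = 5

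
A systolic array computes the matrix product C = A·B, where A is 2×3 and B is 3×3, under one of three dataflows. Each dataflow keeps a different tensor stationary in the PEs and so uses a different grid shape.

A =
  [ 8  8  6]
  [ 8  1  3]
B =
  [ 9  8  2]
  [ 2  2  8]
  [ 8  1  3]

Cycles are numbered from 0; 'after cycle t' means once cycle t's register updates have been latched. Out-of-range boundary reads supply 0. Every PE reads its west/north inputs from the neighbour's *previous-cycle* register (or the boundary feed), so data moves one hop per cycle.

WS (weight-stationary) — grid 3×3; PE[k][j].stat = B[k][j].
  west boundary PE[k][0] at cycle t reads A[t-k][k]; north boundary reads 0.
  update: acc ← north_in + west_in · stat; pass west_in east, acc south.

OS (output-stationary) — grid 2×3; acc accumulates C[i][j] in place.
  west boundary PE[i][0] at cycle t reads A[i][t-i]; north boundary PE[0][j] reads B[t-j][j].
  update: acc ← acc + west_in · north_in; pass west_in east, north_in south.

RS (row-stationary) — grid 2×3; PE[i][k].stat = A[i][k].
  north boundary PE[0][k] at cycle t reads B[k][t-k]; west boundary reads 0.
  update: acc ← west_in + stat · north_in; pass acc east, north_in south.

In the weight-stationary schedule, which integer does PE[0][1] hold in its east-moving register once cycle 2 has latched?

register = 8

WS (3×3). Following PE[0][1] plus its west/north inputs:
  @0  [0,0]  acc 72  |  →8  ↓72
  @0  [0,1]  acc 0  |  →0  ↓0
  @1  [0,0]  acc 72  |  →8  ↓72
  @1  [0,1]  acc 64  |  →8  ↓64
  @2  [0,0]  acc 0  |  →0  ↓0
  @2  [0,1]  acc 64  |  →8  ↓64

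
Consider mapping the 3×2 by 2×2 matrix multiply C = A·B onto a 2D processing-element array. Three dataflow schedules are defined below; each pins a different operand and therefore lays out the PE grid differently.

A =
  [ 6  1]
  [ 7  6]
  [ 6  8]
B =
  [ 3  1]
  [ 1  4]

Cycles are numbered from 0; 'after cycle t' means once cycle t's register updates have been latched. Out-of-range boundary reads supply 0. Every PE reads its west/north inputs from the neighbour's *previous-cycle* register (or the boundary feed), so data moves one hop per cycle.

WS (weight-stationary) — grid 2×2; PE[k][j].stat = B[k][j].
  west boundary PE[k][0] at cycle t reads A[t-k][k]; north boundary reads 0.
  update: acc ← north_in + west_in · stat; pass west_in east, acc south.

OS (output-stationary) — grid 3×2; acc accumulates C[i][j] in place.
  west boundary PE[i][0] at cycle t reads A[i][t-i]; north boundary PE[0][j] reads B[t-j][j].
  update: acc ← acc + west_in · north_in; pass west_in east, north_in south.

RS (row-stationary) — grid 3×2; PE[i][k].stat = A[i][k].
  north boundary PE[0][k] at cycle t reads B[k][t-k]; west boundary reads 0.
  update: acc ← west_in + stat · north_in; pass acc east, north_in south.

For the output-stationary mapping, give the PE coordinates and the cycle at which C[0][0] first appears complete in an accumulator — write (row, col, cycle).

(row, col, cycle) = (0, 0, 1)

OS: C[0][0] accumulates in PE[0][0]:
  after 0 — PE[0][0] acc=18, pass-E 6, pass-S 3
  after 1 — PE[0][0] acc=19, pass-E 1, pass-S 1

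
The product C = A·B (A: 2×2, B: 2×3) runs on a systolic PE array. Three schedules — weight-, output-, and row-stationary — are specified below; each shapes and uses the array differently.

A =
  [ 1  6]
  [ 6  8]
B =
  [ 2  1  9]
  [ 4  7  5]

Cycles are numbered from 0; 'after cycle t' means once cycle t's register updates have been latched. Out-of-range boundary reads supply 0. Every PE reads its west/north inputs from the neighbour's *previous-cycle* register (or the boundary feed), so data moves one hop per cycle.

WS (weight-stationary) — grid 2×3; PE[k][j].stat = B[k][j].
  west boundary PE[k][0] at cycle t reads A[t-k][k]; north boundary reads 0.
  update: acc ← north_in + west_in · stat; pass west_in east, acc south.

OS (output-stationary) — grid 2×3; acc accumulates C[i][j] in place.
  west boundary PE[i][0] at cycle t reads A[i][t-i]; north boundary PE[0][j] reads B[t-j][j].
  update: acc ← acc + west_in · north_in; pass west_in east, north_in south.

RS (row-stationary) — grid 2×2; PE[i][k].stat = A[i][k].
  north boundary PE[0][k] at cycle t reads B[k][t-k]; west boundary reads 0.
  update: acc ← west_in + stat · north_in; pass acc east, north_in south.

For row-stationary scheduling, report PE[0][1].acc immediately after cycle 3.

RS 2×2: PE[0][1] cycle-by-cycle (with neighbour feeds):
  after 0 — PE[0][0] acc=2, pass-E 2, pass-S 2
  after 0 — PE[0][1] acc=0, pass-E 0, pass-S 0
  after 1 — PE[0][0] acc=1, pass-E 1, pass-S 1
  after 1 — PE[0][1] acc=26, pass-E 26, pass-S 4
  after 2 — PE[0][0] acc=9, pass-E 9, pass-S 9
  after 2 — PE[0][1] acc=43, pass-E 43, pass-S 7
  after 3 — PE[0][0] acc=0, pass-E 0, pass-S 0
  after 3 — PE[0][1] acc=39, pass-E 39, pass-S 5

PE[0][1].acc = 39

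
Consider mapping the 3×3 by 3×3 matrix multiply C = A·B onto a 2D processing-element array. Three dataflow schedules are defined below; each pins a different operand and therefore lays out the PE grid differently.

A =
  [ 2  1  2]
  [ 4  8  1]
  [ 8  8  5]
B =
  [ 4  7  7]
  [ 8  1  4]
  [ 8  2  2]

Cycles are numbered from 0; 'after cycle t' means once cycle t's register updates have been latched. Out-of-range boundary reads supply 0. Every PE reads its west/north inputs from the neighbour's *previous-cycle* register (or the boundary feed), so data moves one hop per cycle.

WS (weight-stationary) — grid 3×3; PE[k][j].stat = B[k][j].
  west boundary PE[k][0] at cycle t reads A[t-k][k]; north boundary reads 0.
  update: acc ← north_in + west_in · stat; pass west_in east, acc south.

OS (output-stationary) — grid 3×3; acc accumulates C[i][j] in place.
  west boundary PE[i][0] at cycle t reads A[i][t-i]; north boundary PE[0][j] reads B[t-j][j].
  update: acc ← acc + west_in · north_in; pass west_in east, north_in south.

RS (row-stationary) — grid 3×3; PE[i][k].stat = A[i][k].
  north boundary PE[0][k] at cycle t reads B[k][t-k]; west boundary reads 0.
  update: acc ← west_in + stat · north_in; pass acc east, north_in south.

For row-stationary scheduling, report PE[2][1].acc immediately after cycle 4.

PE[2][1].acc = 64

RS 3×3: PE[2][1] cycle-by-cycle (with neighbour feeds):
  after 0 — PE[1][1] acc=0, pass-E 0, pass-S 0
  after 0 — PE[2][0] acc=0, pass-E 0, pass-S 0
  after 0 — PE[2][1] acc=0, pass-E 0, pass-S 0
  after 1 — PE[1][1] acc=0, pass-E 0, pass-S 0
  after 1 — PE[2][0] acc=0, pass-E 0, pass-S 0
  after 1 — PE[2][1] acc=0, pass-E 0, pass-S 0
  after 2 — PE[1][1] acc=80, pass-E 80, pass-S 8
  after 2 — PE[2][0] acc=32, pass-E 32, pass-S 4
  after 2 — PE[2][1] acc=0, pass-E 0, pass-S 0
  after 3 — PE[1][1] acc=36, pass-E 36, pass-S 1
  after 3 — PE[2][0] acc=56, pass-E 56, pass-S 7
  after 3 — PE[2][1] acc=96, pass-E 96, pass-S 8
  after 4 — PE[1][1] acc=60, pass-E 60, pass-S 4
  after 4 — PE[2][0] acc=56, pass-E 56, pass-S 7
  after 4 — PE[2][1] acc=64, pass-E 64, pass-S 1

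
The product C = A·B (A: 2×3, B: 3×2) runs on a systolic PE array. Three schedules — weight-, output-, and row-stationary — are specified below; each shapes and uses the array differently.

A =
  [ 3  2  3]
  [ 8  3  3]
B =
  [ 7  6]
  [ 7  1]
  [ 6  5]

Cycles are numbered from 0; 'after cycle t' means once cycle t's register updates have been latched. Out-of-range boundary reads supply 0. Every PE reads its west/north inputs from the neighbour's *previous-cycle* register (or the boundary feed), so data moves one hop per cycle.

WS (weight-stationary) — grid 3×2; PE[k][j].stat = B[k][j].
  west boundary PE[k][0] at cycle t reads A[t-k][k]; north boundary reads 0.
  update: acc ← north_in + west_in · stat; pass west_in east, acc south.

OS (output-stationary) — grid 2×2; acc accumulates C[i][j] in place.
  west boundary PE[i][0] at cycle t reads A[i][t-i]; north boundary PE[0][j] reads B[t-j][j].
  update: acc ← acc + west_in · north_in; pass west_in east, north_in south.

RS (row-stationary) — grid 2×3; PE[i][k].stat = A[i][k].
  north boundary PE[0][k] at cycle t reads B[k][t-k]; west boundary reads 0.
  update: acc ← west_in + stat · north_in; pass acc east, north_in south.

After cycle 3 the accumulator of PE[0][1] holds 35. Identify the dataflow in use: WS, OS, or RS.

dataflow = OS

WS (3×2 grid), PE[0][1]:
  t=0 PE[0][1]: acc=0 h=0 v=0
  t=1 PE[0][1]: acc=18 h=3 v=18
  t=2 PE[0][1]: acc=48 h=8 v=48
  t=3 PE[0][1]: acc=0 h=0 v=0
OS (2×2 grid), PE[0][1]:
  t=0 PE[0][1]: acc=0 h=0 v=0
  t=1 PE[0][1]: acc=18 h=3 v=6
  t=2 PE[0][1]: acc=20 h=2 v=1
  t=3 PE[0][1]: acc=35 h=3 v=5
RS (2×3 grid), PE[0][1]:
  t=0 PE[0][1]: acc=0 h=0 v=0
  t=1 PE[0][1]: acc=35 h=35 v=7
  t=2 PE[0][1]: acc=20 h=20 v=1
  t=3 PE[0][1]: acc=0 h=0 v=0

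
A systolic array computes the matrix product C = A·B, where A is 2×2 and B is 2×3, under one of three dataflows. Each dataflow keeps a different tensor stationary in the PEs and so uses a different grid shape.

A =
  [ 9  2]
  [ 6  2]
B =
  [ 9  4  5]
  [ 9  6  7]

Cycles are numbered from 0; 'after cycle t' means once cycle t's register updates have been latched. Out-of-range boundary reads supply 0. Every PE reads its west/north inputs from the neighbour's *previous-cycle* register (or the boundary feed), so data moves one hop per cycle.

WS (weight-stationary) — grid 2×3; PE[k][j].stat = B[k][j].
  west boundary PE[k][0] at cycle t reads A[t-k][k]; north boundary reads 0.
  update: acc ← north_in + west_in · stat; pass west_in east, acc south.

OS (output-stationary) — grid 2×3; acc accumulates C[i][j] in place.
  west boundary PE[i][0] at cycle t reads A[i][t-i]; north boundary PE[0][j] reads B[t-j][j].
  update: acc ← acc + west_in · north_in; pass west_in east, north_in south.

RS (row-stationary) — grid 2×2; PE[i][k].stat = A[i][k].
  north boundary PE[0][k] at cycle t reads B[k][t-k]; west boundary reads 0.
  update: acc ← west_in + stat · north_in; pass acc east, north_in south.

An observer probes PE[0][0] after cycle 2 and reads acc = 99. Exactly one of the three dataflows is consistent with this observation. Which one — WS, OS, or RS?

dataflow = OS

Under WS (2×3), PE[0][0]:
  @0  [0,0]  acc 81  |  →9  ↓81
  @1  [0,0]  acc 54  |  →6  ↓54
  @2  [0,0]  acc 0  |  →0  ↓0
Under OS (2×3), PE[0][0]:
  @0  [0,0]  acc 81  |  →9  ↓9
  @1  [0,0]  acc 99  |  →2  ↓9
  @2  [0,0]  acc 99  |  →0  ↓0
Under RS (2×2), PE[0][0]:
  @0  [0,0]  acc 81  |  →81  ↓9
  @1  [0,0]  acc 36  |  →36  ↓4
  @2  [0,0]  acc 45  |  →45  ↓5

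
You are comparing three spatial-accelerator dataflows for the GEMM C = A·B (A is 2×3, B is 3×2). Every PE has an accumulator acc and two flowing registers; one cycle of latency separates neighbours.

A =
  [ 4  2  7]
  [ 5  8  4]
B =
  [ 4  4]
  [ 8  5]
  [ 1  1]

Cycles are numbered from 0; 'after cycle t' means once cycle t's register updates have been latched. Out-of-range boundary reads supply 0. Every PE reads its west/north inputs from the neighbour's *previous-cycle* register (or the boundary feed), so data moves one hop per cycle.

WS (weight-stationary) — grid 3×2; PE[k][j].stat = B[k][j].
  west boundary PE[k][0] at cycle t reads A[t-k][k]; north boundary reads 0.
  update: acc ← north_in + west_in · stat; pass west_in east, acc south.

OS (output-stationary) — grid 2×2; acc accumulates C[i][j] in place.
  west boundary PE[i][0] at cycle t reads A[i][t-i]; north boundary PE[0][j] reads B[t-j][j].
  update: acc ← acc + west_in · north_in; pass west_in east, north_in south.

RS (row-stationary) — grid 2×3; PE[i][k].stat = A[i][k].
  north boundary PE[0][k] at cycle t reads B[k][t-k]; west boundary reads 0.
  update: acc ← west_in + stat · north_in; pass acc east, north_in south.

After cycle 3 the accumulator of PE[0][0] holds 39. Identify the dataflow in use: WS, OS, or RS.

dataflow = OS

WS (3×2 grid), PE[0][0]:
  cycle 0: PE[0][0] → acc 16, east 4, south 16
  cycle 1: PE[0][0] → acc 20, east 5, south 20
  cycle 2: PE[0][0] → acc 0, east 0, south 0
  cycle 3: PE[0][0] → acc 0, east 0, south 0
OS (2×2 grid), PE[0][0]:
  cycle 0: PE[0][0] → acc 16, east 4, south 4
  cycle 1: PE[0][0] → acc 32, east 2, south 8
  cycle 2: PE[0][0] → acc 39, east 7, south 1
  cycle 3: PE[0][0] → acc 39, east 0, south 0
RS (2×3 grid), PE[0][0]:
  cycle 0: PE[0][0] → acc 16, east 16, south 4
  cycle 1: PE[0][0] → acc 16, east 16, south 4
  cycle 2: PE[0][0] → acc 0, east 0, south 0
  cycle 3: PE[0][0] → acc 0, east 0, south 0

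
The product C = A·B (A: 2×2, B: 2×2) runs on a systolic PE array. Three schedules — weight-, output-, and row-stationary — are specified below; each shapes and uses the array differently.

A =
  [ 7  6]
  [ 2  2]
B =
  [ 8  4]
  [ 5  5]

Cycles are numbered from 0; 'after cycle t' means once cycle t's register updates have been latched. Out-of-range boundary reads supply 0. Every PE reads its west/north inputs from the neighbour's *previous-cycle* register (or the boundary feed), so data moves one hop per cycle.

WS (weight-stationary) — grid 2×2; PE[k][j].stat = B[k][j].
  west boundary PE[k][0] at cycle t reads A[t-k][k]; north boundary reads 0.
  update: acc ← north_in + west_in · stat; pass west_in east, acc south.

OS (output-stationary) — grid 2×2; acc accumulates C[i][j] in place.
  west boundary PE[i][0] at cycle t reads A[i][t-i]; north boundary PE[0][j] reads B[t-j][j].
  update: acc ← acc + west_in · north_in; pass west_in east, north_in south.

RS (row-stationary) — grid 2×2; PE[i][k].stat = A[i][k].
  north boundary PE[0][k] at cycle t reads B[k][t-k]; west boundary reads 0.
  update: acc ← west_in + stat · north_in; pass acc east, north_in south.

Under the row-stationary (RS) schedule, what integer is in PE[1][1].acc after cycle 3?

Tracing RS — 2×2 array, target PE[1][1]:
  step 0 · PE0,1: acc=0; fwd→0 fwd↓0
  step 0 · PE1,0: acc=0; fwd→0 fwd↓0
  step 0 · PE1,1: acc=0; fwd→0 fwd↓0
  step 1 · PE0,1: acc=86; fwd→86 fwd↓5
  step 1 · PE1,0: acc=16; fwd→16 fwd↓8
  step 1 · PE1,1: acc=0; fwd→0 fwd↓0
  step 2 · PE0,1: acc=58; fwd→58 fwd↓5
  step 2 · PE1,0: acc=8; fwd→8 fwd↓4
  step 2 · PE1,1: acc=26; fwd→26 fwd↓5
  step 3 · PE0,1: acc=0; fwd→0 fwd↓0
  step 3 · PE1,0: acc=0; fwd→0 fwd↓0
  step 3 · PE1,1: acc=18; fwd→18 fwd↓5

PE[1][1].acc = 18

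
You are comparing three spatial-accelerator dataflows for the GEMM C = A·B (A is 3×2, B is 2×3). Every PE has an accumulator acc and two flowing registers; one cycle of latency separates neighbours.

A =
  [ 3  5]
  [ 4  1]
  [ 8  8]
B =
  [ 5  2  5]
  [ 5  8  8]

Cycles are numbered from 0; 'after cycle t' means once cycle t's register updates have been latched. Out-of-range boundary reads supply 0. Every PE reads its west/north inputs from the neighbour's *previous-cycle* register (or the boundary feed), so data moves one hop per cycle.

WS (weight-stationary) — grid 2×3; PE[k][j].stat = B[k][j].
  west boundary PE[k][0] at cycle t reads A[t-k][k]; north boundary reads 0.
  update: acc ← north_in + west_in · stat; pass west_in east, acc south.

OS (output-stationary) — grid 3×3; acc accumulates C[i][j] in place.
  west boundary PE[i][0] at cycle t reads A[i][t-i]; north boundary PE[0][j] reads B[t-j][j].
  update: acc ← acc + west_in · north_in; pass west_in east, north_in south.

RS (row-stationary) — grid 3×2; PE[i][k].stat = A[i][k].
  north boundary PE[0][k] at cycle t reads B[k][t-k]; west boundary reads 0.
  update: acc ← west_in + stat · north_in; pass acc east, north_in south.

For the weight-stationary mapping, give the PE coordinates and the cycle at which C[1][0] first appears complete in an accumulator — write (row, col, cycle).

(row, col, cycle) = (1, 0, 2)

WS: C[1][0] accumulates in PE[1][0]:
  c0 r1c0: 0 / 0 / 0
  c1 r1c0: 40 / 5 / 40
  c2 r1c0: 25 / 1 / 25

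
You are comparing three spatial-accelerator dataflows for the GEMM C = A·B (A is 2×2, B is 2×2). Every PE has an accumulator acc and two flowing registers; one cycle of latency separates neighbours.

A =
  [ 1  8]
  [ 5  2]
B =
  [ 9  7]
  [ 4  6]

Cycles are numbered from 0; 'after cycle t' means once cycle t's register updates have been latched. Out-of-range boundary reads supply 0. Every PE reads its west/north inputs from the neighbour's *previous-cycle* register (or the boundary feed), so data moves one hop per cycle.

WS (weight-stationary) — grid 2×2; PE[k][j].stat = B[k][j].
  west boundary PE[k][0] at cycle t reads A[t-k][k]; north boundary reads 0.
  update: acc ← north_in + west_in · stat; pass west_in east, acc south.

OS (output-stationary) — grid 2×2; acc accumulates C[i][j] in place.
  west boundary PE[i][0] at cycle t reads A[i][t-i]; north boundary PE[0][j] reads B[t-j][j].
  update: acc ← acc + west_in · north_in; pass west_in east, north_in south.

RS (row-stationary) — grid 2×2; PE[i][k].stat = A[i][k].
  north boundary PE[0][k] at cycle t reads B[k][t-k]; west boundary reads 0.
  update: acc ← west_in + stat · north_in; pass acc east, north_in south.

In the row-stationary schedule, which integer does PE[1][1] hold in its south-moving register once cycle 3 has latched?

register = 6

RS 2×2: PE[1][1] cycle-by-cycle (with neighbour feeds):
  after 0 — PE[0][1] acc=0, pass-E 0, pass-S 0
  after 0 — PE[1][0] acc=0, pass-E 0, pass-S 0
  after 0 — PE[1][1] acc=0, pass-E 0, pass-S 0
  after 1 — PE[0][1] acc=41, pass-E 41, pass-S 4
  after 1 — PE[1][0] acc=45, pass-E 45, pass-S 9
  after 1 — PE[1][1] acc=0, pass-E 0, pass-S 0
  after 2 — PE[0][1] acc=55, pass-E 55, pass-S 6
  after 2 — PE[1][0] acc=35, pass-E 35, pass-S 7
  after 2 — PE[1][1] acc=53, pass-E 53, pass-S 4
  after 3 — PE[0][1] acc=0, pass-E 0, pass-S 0
  after 3 — PE[1][0] acc=0, pass-E 0, pass-S 0
  after 3 — PE[1][1] acc=47, pass-E 47, pass-S 6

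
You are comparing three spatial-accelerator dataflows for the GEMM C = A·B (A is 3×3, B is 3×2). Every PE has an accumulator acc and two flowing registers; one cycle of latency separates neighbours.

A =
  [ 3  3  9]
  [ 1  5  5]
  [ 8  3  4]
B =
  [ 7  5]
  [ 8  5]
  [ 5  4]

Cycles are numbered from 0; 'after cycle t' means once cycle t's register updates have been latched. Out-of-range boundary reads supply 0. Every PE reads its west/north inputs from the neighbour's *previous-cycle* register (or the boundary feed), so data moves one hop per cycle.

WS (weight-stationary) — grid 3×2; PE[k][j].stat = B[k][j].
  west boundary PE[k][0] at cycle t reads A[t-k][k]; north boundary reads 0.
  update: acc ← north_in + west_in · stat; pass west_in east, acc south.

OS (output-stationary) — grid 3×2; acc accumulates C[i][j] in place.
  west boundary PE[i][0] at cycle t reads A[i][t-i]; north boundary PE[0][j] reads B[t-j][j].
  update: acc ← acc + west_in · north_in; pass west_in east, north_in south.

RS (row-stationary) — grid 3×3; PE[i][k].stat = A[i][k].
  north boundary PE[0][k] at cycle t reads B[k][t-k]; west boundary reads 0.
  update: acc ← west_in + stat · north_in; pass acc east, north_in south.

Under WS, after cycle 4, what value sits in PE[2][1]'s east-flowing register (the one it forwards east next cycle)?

register = 5

Tracing WS — 3×2 array, target PE[2][1]:
  c0 r1c1: 0 / 0 / 0
  c0 r2c0: 0 / 0 / 0
  c0 r2c1: 0 / 0 / 0
  c1 r1c1: 0 / 0 / 0
  c1 r2c0: 0 / 0 / 0
  c1 r2c1: 0 / 0 / 0
  c2 r1c1: 30 / 3 / 30
  c2 r2c0: 90 / 9 / 90
  c2 r2c1: 0 / 0 / 0
  c3 r1c1: 30 / 5 / 30
  c3 r2c0: 72 / 5 / 72
  c3 r2c1: 66 / 9 / 66
  c4 r1c1: 55 / 3 / 55
  c4 r2c0: 100 / 4 / 100
  c4 r2c1: 50 / 5 / 50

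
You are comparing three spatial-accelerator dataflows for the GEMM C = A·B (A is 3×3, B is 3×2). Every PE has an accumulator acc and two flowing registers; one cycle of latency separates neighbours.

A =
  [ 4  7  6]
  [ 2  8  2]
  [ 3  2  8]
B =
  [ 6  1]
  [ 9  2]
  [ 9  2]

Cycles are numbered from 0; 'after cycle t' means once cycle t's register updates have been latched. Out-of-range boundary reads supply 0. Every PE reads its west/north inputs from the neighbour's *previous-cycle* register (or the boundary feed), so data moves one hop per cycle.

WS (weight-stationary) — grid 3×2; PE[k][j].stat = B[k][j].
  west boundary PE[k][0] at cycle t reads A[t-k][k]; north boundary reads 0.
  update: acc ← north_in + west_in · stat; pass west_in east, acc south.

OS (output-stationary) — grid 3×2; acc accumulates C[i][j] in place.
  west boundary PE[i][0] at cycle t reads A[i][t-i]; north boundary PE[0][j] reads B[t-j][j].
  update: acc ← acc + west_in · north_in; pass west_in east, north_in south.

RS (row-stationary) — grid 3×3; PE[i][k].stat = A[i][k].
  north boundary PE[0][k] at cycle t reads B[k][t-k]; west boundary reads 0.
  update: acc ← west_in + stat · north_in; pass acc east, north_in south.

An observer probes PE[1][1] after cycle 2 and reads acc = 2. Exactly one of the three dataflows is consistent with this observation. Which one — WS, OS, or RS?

dataflow = OS

Under WS (3×2), PE[1][1]:
  c0 r1c1: 0 / 0 / 0
  c1 r1c1: 0 / 0 / 0
  c2 r1c1: 18 / 7 / 18
Under OS (3×2), PE[1][1]:
  c0 r1c1: 0 / 0 / 0
  c1 r1c1: 0 / 0 / 0
  c2 r1c1: 2 / 2 / 1
Under RS (3×3), PE[1][1]:
  c0 r1c1: 0 / 0 / 0
  c1 r1c1: 0 / 0 / 0
  c2 r1c1: 84 / 84 / 9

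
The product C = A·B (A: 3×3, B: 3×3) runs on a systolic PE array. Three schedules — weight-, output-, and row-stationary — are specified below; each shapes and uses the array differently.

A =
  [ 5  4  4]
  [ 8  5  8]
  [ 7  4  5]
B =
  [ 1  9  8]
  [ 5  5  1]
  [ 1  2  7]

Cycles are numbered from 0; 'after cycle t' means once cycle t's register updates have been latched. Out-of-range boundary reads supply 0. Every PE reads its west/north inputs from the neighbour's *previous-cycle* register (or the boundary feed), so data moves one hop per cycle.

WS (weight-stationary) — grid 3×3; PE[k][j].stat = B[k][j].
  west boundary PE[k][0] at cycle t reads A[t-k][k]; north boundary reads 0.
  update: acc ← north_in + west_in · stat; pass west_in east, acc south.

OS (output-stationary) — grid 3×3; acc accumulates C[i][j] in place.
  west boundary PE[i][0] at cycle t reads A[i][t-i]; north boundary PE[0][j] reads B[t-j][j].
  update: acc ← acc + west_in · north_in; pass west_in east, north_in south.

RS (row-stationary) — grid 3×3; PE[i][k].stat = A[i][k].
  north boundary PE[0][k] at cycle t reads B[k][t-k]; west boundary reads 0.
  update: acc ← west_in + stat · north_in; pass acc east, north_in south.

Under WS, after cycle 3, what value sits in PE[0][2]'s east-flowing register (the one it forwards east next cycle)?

register = 8

WS (3×3). Following PE[0][2] plus its west/north inputs:
  after 0 — PE[0][1] acc=0, pass-E 0, pass-S 0
  after 0 — PE[0][2] acc=0, pass-E 0, pass-S 0
  after 1 — PE[0][1] acc=45, pass-E 5, pass-S 45
  after 1 — PE[0][2] acc=0, pass-E 0, pass-S 0
  after 2 — PE[0][1] acc=72, pass-E 8, pass-S 72
  after 2 — PE[0][2] acc=40, pass-E 5, pass-S 40
  after 3 — PE[0][1] acc=63, pass-E 7, pass-S 63
  after 3 — PE[0][2] acc=64, pass-E 8, pass-S 64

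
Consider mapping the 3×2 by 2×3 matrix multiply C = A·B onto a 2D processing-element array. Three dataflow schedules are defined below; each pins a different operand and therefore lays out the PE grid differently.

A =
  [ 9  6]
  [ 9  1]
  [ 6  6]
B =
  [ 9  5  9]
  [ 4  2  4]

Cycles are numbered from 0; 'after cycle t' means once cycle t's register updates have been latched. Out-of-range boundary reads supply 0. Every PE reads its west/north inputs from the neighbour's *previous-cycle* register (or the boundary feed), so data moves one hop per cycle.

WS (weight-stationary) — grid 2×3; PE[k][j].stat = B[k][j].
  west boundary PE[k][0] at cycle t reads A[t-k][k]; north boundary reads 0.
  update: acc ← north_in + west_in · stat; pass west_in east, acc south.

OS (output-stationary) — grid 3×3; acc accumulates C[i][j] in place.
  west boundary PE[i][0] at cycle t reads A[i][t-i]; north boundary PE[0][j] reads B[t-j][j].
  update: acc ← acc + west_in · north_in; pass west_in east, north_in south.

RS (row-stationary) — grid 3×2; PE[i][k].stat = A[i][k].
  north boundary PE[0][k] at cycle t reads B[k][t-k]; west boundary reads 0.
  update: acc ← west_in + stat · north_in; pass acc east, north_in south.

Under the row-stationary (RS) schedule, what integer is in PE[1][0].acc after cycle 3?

RS (3×2). Following PE[1][0] plus its west/north inputs:
  step 0 · PE0,0: acc=81; fwd→81 fwd↓9
  step 0 · PE1,0: acc=0; fwd→0 fwd↓0
  step 1 · PE0,0: acc=45; fwd→45 fwd↓5
  step 1 · PE1,0: acc=81; fwd→81 fwd↓9
  step 2 · PE0,0: acc=81; fwd→81 fwd↓9
  step 2 · PE1,0: acc=45; fwd→45 fwd↓5
  step 3 · PE0,0: acc=0; fwd→0 fwd↓0
  step 3 · PE1,0: acc=81; fwd→81 fwd↓9

PE[1][0].acc = 81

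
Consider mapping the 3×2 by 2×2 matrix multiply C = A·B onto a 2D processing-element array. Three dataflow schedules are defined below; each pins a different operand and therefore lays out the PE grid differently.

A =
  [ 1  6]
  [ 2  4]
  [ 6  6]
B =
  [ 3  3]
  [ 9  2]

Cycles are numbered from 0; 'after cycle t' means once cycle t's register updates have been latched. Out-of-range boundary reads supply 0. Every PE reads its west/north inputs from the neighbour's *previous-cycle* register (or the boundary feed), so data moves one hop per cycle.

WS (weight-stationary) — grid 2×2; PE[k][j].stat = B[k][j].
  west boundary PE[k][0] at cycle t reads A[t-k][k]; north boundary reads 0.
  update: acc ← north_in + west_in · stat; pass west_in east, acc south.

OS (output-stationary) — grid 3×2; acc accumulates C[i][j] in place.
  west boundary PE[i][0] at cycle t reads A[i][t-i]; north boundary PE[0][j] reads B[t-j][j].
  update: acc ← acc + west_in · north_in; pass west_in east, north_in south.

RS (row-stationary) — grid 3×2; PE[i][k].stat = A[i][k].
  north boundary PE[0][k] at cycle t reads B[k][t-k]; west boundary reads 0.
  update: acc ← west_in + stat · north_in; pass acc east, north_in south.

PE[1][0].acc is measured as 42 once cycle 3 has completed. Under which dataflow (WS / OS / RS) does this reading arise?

WS [2×2] PE[1][0] across cycles:
  cycle 0: PE[1][0] → acc 0, east 0, south 0
  cycle 1: PE[1][0] → acc 57, east 6, south 57
  cycle 2: PE[1][0] → acc 42, east 4, south 42
  cycle 3: PE[1][0] → acc 72, east 6, south 72
OS [3×2] PE[1][0] across cycles:
  cycle 0: PE[1][0] → acc 0, east 0, south 0
  cycle 1: PE[1][0] → acc 6, east 2, south 3
  cycle 2: PE[1][0] → acc 42, east 4, south 9
  cycle 3: PE[1][0] → acc 42, east 0, south 0
RS [3×2] PE[1][0] across cycles:
  cycle 0: PE[1][0] → acc 0, east 0, south 0
  cycle 1: PE[1][0] → acc 6, east 6, south 3
  cycle 2: PE[1][0] → acc 6, east 6, south 3
  cycle 3: PE[1][0] → acc 0, east 0, south 0

dataflow = OS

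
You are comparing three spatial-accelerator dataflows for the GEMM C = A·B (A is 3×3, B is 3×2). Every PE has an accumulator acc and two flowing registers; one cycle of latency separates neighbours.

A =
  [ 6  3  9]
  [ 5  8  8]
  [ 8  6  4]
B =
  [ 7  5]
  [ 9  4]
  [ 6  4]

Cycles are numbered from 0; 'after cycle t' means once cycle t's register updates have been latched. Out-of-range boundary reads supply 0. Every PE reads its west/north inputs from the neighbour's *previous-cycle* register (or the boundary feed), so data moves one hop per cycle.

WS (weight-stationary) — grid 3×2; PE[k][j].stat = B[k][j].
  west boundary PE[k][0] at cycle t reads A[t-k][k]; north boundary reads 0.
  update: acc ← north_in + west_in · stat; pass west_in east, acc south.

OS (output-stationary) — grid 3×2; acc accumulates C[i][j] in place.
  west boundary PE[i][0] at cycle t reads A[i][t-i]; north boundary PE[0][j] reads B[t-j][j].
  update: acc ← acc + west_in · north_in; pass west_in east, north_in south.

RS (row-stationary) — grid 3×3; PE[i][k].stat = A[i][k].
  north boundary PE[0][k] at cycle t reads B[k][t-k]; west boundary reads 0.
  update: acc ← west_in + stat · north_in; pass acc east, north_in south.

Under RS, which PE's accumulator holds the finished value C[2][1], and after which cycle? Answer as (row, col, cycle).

RS — PE[2][2] is where C[2][1] collects:
  0: (2,2).acc=0  regs=<0,0>
  1: (2,2).acc=0  regs=<0,0>
  2: (2,2).acc=0  regs=<0,0>
  3: (2,2).acc=0  regs=<0,0>
  4: (2,2).acc=134  regs=<134,6>
  5: (2,2).acc=80  regs=<80,4>

(row, col, cycle) = (2, 2, 5)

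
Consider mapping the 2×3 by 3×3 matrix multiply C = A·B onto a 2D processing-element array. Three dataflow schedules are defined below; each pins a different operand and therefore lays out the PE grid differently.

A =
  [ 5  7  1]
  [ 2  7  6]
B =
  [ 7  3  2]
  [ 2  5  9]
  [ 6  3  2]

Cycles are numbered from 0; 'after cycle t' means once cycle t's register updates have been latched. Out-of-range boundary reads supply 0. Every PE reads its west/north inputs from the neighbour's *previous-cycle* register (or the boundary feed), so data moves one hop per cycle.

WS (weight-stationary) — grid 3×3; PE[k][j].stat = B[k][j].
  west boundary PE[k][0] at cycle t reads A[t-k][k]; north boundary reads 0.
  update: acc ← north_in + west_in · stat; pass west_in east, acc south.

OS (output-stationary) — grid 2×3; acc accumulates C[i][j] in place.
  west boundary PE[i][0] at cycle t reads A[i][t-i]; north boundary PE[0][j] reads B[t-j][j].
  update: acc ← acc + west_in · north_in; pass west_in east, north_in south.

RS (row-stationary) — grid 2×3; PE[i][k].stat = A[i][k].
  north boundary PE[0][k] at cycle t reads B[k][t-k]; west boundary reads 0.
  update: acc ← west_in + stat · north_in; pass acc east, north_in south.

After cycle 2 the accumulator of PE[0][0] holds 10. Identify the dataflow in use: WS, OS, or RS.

— WS: 3×3; PE[0][0] trace:
  step 0 · PE0,0: acc=35; fwd→5 fwd↓35
  step 1 · PE0,0: acc=14; fwd→2 fwd↓14
  step 2 · PE0,0: acc=0; fwd→0 fwd↓0
— OS: 2×3; PE[0][0] trace:
  step 0 · PE0,0: acc=35; fwd→5 fwd↓7
  step 1 · PE0,0: acc=49; fwd→7 fwd↓2
  step 2 · PE0,0: acc=55; fwd→1 fwd↓6
— RS: 2×3; PE[0][0] trace:
  step 0 · PE0,0: acc=35; fwd→35 fwd↓7
  step 1 · PE0,0: acc=15; fwd→15 fwd↓3
  step 2 · PE0,0: acc=10; fwd→10 fwd↓2

dataflow = RS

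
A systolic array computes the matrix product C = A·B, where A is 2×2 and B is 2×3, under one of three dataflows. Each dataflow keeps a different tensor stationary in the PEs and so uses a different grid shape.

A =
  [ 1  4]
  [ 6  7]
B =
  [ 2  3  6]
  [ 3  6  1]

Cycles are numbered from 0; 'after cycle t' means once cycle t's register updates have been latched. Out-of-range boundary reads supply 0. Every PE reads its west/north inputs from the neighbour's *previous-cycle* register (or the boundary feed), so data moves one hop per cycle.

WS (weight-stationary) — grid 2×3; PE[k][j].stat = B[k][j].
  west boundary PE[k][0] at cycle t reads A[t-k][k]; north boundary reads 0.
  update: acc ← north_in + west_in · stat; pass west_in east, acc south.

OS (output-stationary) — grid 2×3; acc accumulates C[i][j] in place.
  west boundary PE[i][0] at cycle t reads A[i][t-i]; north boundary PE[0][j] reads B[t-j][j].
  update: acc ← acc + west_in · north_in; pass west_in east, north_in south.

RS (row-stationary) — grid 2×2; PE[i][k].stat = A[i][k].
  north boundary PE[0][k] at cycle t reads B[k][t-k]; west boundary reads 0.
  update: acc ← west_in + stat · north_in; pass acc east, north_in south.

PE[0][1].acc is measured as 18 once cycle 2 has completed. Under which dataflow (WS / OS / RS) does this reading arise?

WS [2×3] PE[0][1] across cycles:
  step 0 · PE0,1: acc=0; fwd→0 fwd↓0
  step 1 · PE0,1: acc=3; fwd→1 fwd↓3
  step 2 · PE0,1: acc=18; fwd→6 fwd↓18
OS [2×3] PE[0][1] across cycles:
  step 0 · PE0,1: acc=0; fwd→0 fwd↓0
  step 1 · PE0,1: acc=3; fwd→1 fwd↓3
  step 2 · PE0,1: acc=27; fwd→4 fwd↓6
RS [2×2] PE[0][1] across cycles:
  step 0 · PE0,1: acc=0; fwd→0 fwd↓0
  step 1 · PE0,1: acc=14; fwd→14 fwd↓3
  step 2 · PE0,1: acc=27; fwd→27 fwd↓6

dataflow = WS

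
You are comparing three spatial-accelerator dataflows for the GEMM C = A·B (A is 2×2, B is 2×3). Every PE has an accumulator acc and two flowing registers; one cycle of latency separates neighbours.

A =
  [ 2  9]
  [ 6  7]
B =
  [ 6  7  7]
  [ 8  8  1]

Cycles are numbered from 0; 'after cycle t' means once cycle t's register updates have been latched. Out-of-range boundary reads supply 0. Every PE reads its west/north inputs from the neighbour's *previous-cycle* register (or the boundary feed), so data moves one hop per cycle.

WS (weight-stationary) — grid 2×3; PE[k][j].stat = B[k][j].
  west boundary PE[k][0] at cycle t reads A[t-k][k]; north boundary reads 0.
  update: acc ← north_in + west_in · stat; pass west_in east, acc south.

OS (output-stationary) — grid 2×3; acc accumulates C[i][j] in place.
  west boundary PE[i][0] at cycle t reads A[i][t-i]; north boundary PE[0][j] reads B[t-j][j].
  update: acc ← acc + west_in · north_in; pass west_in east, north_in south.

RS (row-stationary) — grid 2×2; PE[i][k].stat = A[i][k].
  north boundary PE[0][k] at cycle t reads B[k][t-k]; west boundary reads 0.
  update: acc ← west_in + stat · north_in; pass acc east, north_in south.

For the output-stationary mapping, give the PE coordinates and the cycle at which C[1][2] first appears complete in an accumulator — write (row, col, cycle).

(row, col, cycle) = (1, 2, 4)

Under OS, C[1][2] lands at PE[1][2]:
  cycle 0: PE[1][2] → acc 0, east 0, south 0
  cycle 1: PE[1][2] → acc 0, east 0, south 0
  cycle 2: PE[1][2] → acc 0, east 0, south 0
  cycle 3: PE[1][2] → acc 42, east 6, south 7
  cycle 4: PE[1][2] → acc 49, east 7, south 1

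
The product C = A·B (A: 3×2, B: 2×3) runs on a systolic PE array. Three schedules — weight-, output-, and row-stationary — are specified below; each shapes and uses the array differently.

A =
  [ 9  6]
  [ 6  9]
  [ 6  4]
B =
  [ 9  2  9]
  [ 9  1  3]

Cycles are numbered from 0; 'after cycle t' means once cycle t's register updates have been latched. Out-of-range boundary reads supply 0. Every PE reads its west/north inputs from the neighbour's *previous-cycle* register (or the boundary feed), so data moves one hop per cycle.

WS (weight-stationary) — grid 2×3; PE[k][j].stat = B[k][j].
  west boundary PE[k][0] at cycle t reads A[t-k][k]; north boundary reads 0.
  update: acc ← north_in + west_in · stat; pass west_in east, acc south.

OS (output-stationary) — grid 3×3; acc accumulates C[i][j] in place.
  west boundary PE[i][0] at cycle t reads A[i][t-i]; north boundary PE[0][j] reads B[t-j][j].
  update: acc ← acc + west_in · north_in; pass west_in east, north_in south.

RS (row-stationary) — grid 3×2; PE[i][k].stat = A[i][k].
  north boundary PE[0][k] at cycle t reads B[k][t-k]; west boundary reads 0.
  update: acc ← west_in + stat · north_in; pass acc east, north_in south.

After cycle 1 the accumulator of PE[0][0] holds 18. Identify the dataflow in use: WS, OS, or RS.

WS (2×3 grid), PE[0][0]:
  [0] (0,0) acc=81 (h:9 v:81)
  [1] (0,0) acc=54 (h:6 v:54)
OS (3×3 grid), PE[0][0]:
  [0] (0,0) acc=81 (h:9 v:9)
  [1] (0,0) acc=135 (h:6 v:9)
RS (3×2 grid), PE[0][0]:
  [0] (0,0) acc=81 (h:81 v:9)
  [1] (0,0) acc=18 (h:18 v:2)

dataflow = RS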